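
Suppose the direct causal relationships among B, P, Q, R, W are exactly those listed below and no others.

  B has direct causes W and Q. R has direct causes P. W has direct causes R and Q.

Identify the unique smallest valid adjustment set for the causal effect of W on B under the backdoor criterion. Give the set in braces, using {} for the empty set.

{Q}

Variables eligible for adjustment (non-descendants of W, excluding W and B): {P, Q, R}.
Backdoor paths from W to B:
  P1: W <- Q -> B
The empty set is not sufficient: P1 (W <- Q -> B) has no collider blocking it and no conditioned non-collider, so it is open.
Try {Q}:
  P1: blocked at fork node Q ∈ conditioning set.
{Q} contains no descendant of W and blocks every backdoor path.
No other singleton works — e.g. {P} leaves P1 open — so {Q} is the unique smallest valid adjustment set.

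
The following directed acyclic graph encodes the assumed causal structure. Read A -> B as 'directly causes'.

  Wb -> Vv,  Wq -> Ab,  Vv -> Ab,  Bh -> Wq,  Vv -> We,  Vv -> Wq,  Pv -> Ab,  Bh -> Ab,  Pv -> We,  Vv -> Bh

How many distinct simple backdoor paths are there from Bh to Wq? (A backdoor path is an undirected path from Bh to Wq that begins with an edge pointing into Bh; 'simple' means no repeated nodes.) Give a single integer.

A backdoor path from Bh to Wq is any simple undirected path whose first edge points into Bh (i.e. leaves Bh via a parent).
Parents of Bh: {Vv}.
Enumerating:
  P1: Bh <- Vv -> Wq
  P2: Bh <- Vv -> Ab <- Wq
  P3: Bh <- Vv -> We <- Pv -> Ab <- Wq
That exhausts the simple backdoor paths. Count: 3.

3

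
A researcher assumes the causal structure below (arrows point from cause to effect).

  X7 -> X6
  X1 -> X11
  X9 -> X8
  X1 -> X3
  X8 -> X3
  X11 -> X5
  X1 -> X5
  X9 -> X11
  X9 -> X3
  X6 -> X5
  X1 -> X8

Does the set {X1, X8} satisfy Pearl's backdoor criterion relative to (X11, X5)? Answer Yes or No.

Backdoor paths from X11 to X5 (paths whose first edge points into X11):
  P1: X11 <- X1 -> X5
  P2: X11 <- X9 -> X8 <- X1 -> X5
  P3: X11 <- X9 -> X8 -> X3 <- X1 -> X5
  P4: X11 <- X9 -> X3 <- X1 -> X5
  P5: X11 <- X9 -> X3 <- X8 <- X1 -> X5
Condition 1 (no descendant of X11 in the set): holds — descendants of X11 are {X5}; none are in {X1, X8}.
Condition 2 (every backdoor path blocked by {X1, X8}):
  P1: blocked at fork node X1 ∈ conditioning set.
  P2: blocked at fork node X1 ∈ conditioning set.
  P3: blocked at chain node X8 ∈ conditioning set.
  P4: blocked at collider X3 (neither it nor any descendant is in the conditioning set).
  P5: blocked at collider X3 (neither it nor any descendant is in the conditioning set).
{X1, X8} satisfies the backdoor criterion.

Yes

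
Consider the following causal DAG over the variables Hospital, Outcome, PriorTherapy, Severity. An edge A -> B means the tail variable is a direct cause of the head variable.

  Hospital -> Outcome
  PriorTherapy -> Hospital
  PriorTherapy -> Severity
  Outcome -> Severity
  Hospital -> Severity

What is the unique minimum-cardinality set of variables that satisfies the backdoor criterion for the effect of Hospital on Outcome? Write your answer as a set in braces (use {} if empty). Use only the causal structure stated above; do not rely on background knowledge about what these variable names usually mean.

Variables eligible for adjustment (non-descendants of Hospital, excluding Hospital and Outcome): {PriorTherapy}.
Backdoor paths from Hospital to Outcome:
  P1: Hospital <- PriorTherapy -> Severity <- Outcome
Each backdoor path contains an unconditioned collider, so every path is already blocked with the empty conditioning set:
  P1: blocked at collider Severity (neither it nor any descendant is in the conditioning set).
The empty set is therefore the unique smallest valid set.

{}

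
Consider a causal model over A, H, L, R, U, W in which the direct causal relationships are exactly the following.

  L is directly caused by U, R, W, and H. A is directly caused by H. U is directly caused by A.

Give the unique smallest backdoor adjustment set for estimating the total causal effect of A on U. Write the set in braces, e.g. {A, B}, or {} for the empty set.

{}

Variables eligible for adjustment (non-descendants of A, excluding A and U): {H, R, W}.
Backdoor paths from A to U:
  P1: A <- H -> L <- U
Each backdoor path contains an unconditioned collider, so every path is already blocked with the empty conditioning set:
  P1: blocked at collider L (neither it nor any descendant is in the conditioning set).
The empty set is therefore the unique smallest valid set.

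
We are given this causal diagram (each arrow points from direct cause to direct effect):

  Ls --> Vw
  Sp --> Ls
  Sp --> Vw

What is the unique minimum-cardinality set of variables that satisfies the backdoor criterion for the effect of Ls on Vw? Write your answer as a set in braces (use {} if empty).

Variables eligible for adjustment (non-descendants of Ls, excluding Ls and Vw): {Sp}.
Backdoor paths from Ls to Vw:
  P1: Ls <- Sp -> Vw
The empty set is not sufficient: P1 (Ls <- Sp -> Vw) has no collider blocking it and no conditioned non-collider, so it is open.
Try {Sp}:
  P1: blocked at fork node Sp ∈ conditioning set.
{Sp} contains no descendant of Ls and blocks every backdoor path.
{Sp} is the unique smallest valid adjustment set.

{Sp}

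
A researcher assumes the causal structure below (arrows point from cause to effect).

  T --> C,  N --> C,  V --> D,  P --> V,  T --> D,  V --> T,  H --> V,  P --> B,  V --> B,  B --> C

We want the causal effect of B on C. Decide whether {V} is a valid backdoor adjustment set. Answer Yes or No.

Backdoor paths from B to C (paths whose first edge points into B):
  P1: B <- P -> V -> T -> C
  P2: B <- P -> V -> D <- T -> C
  P3: B <- V -> T -> C
  P4: B <- V -> D <- T -> C
Condition 1 (no descendant of B in the set): holds — descendants of B are {C}; none are in {V}.
Condition 2 (every backdoor path blocked by {V}):
  P1: blocked at chain node V ∈ conditioning set.
  P2: blocked at chain node V ∈ conditioning set.
  P3: blocked at fork node V ∈ conditioning set.
  P4: blocked at fork node V ∈ conditioning set.
{V} satisfies the backdoor criterion.

Yes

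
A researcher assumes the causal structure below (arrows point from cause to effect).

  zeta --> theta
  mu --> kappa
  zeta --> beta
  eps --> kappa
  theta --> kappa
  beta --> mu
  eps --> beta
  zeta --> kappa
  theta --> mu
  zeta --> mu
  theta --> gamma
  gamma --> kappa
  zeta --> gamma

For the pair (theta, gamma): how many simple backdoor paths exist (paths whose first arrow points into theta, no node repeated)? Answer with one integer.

A backdoor path from theta to gamma is any simple undirected path whose first edge points into theta (i.e. leaves theta via a parent).
Parents of theta: {zeta}.
Enumerating:
  P1: theta <- zeta -> beta <- eps -> kappa <- gamma
  P2: theta <- zeta -> beta -> mu -> kappa <- gamma
  P3: theta <- zeta -> gamma
  P4: theta <- zeta -> mu <- beta <- eps -> kappa <- gamma
  P5: theta <- zeta -> mu -> kappa <- gamma
  P6: theta <- zeta -> kappa <- gamma
That exhausts the simple backdoor paths. Count: 6.

6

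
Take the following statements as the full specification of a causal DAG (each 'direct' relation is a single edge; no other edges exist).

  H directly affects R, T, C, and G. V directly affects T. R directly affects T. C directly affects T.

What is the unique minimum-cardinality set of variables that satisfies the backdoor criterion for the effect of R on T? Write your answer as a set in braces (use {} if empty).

Variables eligible for adjustment (non-descendants of R, excluding R and T): {C, G, H, V}.
Backdoor paths from R to T:
  P1: R <- H -> C -> T
  P2: R <- H -> T
The empty set is not sufficient: P1 (R <- H -> C -> T) has no collider blocking it and no conditioned non-collider, so it is open.
Try {H}:
  P1: blocked at fork node H ∈ conditioning set.
  P2: blocked at fork node H ∈ conditioning set.
{H} contains no descendant of R and blocks every backdoor path.
No other singleton works — e.g. {G} leaves P1 open — so {H} is the unique smallest valid adjustment set.

{H}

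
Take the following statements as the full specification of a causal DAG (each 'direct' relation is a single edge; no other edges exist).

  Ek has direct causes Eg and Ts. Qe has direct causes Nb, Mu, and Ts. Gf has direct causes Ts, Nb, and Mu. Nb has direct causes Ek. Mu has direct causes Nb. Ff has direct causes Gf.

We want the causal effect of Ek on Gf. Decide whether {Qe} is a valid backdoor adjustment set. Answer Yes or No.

No

Backdoor paths from Ek to Gf (paths whose first edge points into Ek):
  P1: Ek <- Ts -> Gf
  P2: Ek <- Ts -> Qe <- Nb -> Mu -> Gf
  P3: Ek <- Ts -> Qe <- Nb -> Gf
  P4: Ek <- Ts -> Qe <- Mu <- Nb -> Gf
  P5: Ek <- Ts -> Qe <- Mu -> Gf
Condition 1 (no descendant of Ek in the set): FAILS — Qe is a descendant of Ek.
Condition 2 (every backdoor path blocked by {Qe}):
  P1: open — no interior node is in the conditioning set.
  P2: open — collider(s) Qe are conditioned on (or have a conditioned descendant) and no non-collider on the path is in the set.
  P3: open — collider(s) Qe are conditioned on (or have a conditioned descendant) and no non-collider on the path is in the set.
  P4: open — collider(s) Qe are conditioned on (or have a conditioned descendant) and no non-collider on the path is in the set.
  P5: open — collider(s) Qe are conditioned on (or have a conditioned descendant) and no non-collider on the path is in the set.
{Qe} does not satisfy the backdoor criterion.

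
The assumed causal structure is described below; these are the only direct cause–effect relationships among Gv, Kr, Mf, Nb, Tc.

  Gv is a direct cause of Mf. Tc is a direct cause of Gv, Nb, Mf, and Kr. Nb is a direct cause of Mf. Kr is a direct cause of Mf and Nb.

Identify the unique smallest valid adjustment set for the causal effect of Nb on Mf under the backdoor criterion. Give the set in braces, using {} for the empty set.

Variables eligible for adjustment (non-descendants of Nb, excluding Nb and Mf): {Gv, Kr, Tc}.
Backdoor paths from Nb to Mf:
  P1: Nb <- Tc -> Kr -> Mf
  P2: Nb <- Tc -> Gv -> Mf
  P3: Nb <- Tc -> Mf
  P4: Nb <- Kr <- Tc -> Gv -> Mf
  P5: Nb <- Kr <- Tc -> Mf
  P6: Nb <- Kr -> Mf
The empty set is not sufficient: P1 (Nb <- Tc -> Kr -> Mf) has no collider blocking it and no conditioned non-collider, so it is open.
Try {Kr, Tc}:
  P1: blocked at fork node Tc ∈ conditioning set.
  P2: blocked at fork node Tc ∈ conditioning set.
  P3: blocked at fork node Tc ∈ conditioning set.
  P4: blocked at chain node Kr ∈ conditioning set.
  P5: blocked at chain node Kr ∈ conditioning set.
  P6: blocked at fork node Kr ∈ conditioning set.
{Kr, Tc} contains no descendant of Nb and blocks every backdoor path.
Every element of {Kr, Tc} is needed (dropping Kr leaves P6 open; dropping Tc leaves P2 open), so no proper subset is valid.
Among all size-2 subsets of the eligible variables, only {Kr, Tc} blocks every backdoor path, so it is the unique smallest valid adjustment set.

{Kr, Tc}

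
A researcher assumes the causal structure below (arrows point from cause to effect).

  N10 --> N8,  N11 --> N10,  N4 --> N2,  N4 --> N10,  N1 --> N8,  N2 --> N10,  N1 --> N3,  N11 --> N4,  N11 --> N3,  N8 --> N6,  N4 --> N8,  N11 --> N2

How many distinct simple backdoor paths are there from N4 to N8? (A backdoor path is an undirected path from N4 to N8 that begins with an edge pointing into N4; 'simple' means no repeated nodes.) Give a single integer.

A backdoor path from N4 to N8 is any simple undirected path whose first edge points into N4 (i.e. leaves N4 via a parent).
Parents of N4: {N11}.
Enumerating:
  P1: N4 <- N11 -> N3 <- N1 -> N8
  P2: N4 <- N11 -> N2 -> N10 -> N8
  P3: N4 <- N11 -> N10 -> N8
That exhausts the simple backdoor paths. Count: 3.

3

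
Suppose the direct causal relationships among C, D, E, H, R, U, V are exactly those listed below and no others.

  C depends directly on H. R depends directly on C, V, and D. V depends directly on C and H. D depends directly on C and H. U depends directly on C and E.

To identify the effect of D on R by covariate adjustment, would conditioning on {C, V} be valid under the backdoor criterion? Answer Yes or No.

Backdoor paths from D to R (paths whose first edge points into D):
  P1: D <- H -> C -> V -> R
  P2: D <- H -> C -> R
  P3: D <- H -> V <- C -> R
  P4: D <- H -> V -> R
  P5: D <- C <- H -> V -> R
  P6: D <- C -> V -> R
  P7: D <- C -> R
Condition 1 (no descendant of D in the set): holds — descendants of D are {R}; none are in {C, V}.
Condition 2 (every backdoor path blocked by {C, V}):
  P1: blocked at chain node C ∈ conditioning set.
  P2: blocked at chain node C ∈ conditioning set.
  P3: blocked at fork node C ∈ conditioning set.
  P4: blocked at chain node V ∈ conditioning set.
  P5: blocked at chain node C ∈ conditioning set.
  P6: blocked at fork node C ∈ conditioning set.
  P7: blocked at fork node C ∈ conditioning set.
{C, V} satisfies the backdoor criterion.

Yes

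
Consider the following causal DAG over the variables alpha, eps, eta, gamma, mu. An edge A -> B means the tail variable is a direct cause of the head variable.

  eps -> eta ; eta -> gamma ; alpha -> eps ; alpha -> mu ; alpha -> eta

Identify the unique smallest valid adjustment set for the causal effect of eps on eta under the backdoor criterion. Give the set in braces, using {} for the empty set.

{alpha}

Variables eligible for adjustment (non-descendants of eps, excluding eps and eta): {alpha, mu}.
Backdoor paths from eps to eta:
  P1: eps <- alpha -> eta
The empty set is not sufficient: P1 (eps <- alpha -> eta) has no collider blocking it and no conditioned non-collider, so it is open.
Try {alpha}:
  P1: blocked at fork node alpha ∈ conditioning set.
{alpha} contains no descendant of eps and blocks every backdoor path.
No other singleton works — e.g. {mu} leaves P1 open — so {alpha} is the unique smallest valid adjustment set.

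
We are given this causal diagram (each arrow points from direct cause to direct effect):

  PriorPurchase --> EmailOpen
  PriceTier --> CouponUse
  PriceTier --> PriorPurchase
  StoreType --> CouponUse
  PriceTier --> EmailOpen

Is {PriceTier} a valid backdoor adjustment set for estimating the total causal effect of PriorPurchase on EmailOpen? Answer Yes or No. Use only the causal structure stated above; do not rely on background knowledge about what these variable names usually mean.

Backdoor paths from PriorPurchase to EmailOpen (paths whose first edge points into PriorPurchase):
  P1: PriorPurchase <- PriceTier -> EmailOpen
Condition 1 (no descendant of PriorPurchase in the set): holds — descendants of PriorPurchase are {EmailOpen}; none are in {PriceTier}.
Condition 2 (every backdoor path blocked by {PriceTier}):
  P1: blocked at fork node PriceTier ∈ conditioning set.
{PriceTier} satisfies the backdoor criterion.

Yes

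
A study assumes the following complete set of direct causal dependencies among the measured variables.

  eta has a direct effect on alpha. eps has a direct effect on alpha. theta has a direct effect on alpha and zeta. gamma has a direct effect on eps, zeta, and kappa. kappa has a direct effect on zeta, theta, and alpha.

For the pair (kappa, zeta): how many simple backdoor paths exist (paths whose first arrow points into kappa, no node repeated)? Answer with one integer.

A backdoor path from kappa to zeta is any simple undirected path whose first edge points into kappa (i.e. leaves kappa via a parent).
Parents of kappa: {gamma}.
Enumerating:
  P1: kappa <- gamma -> zeta
  P2: kappa <- gamma -> eps -> alpha <- theta -> zeta
That exhausts the simple backdoor paths. Count: 2.

2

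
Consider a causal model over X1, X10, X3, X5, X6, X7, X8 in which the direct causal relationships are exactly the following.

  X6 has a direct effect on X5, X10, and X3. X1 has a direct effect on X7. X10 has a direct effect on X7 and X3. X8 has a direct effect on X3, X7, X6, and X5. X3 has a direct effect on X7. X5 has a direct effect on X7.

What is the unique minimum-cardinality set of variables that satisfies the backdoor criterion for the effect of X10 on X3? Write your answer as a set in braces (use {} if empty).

{X6}

Variables eligible for adjustment (non-descendants of X10, excluding X10 and X3): {X1, X5, X6, X8}.
Backdoor paths from X10 to X3:
  P1: X10 <- X6 <- X8 -> X5 -> X7 <- X3
  P2: X10 <- X6 <- X8 -> X3
  P3: X10 <- X6 <- X8 -> X7 <- X3
  P4: X10 <- X6 -> X5 <- X8 -> X3
  P5: X10 <- X6 -> X5 <- X8 -> X7 <- X3
  P6: X10 <- X6 -> X5 -> X7 <- X8 -> X3
  P7: X10 <- X6 -> X5 -> X7 <- X3
  P8: X10 <- X6 -> X3
The empty set is not sufficient: P2 (X10 <- X6 <- X8 -> X3) has no collider blocking it and no conditioned non-collider, so it is open.
Try {X6}:
  P1: blocked at chain node X6 ∈ conditioning set.
  P2: blocked at chain node X6 ∈ conditioning set.
  P3: blocked at chain node X6 ∈ conditioning set.
  P4: blocked at fork node X6 ∈ conditioning set.
  P5: blocked at fork node X6 ∈ conditioning set.
  P6: blocked at fork node X6 ∈ conditioning set.
  P7: blocked at fork node X6 ∈ conditioning set.
  P8: blocked at fork node X6 ∈ conditioning set.
{X6} contains no descendant of X10 and blocks every backdoor path.
No other singleton works — e.g. {X8} leaves P8 open — so {X6} is the unique smallest valid adjustment set.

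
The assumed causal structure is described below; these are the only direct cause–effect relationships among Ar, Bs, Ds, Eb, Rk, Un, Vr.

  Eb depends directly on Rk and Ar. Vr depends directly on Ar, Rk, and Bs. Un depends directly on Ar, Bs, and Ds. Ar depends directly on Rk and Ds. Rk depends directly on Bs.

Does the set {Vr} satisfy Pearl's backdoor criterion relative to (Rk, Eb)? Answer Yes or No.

Backdoor paths from Rk to Eb (paths whose first edge points into Rk):
  P1: Rk <- Bs -> Un <- Ds -> Ar -> Eb
  P2: Rk <- Bs -> Un <- Ar -> Eb
  P3: Rk <- Bs -> Vr <- Ar -> Eb
Condition 1 (no descendant of Rk in the set): FAILS — Vr is a descendant of Rk.
Condition 2 (every backdoor path blocked by {Vr}):
  P1: blocked at collider Un (neither it nor any descendant is in the conditioning set).
  P2: blocked at collider Un (neither it nor any descendant is in the conditioning set).
  P3: open — collider(s) Vr are conditioned on (or have a conditioned descendant) and no non-collider on the path is in the set.
{Vr} does not satisfy the backdoor criterion.

No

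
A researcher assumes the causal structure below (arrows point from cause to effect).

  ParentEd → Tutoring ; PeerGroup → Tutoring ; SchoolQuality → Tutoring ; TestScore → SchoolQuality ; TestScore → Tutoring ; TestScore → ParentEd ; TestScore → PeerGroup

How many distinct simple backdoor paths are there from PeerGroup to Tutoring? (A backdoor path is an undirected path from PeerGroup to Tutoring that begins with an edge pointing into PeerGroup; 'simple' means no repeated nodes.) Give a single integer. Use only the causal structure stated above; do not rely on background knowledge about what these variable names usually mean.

A backdoor path from PeerGroup to Tutoring is any simple undirected path whose first edge points into PeerGroup (i.e. leaves PeerGroup via a parent).
Parents of PeerGroup: {TestScore}.
Enumerating:
  P1: PeerGroup <- TestScore -> ParentEd -> Tutoring
  P2: PeerGroup <- TestScore -> SchoolQuality -> Tutoring
  P3: PeerGroup <- TestScore -> Tutoring
That exhausts the simple backdoor paths. Count: 3.

3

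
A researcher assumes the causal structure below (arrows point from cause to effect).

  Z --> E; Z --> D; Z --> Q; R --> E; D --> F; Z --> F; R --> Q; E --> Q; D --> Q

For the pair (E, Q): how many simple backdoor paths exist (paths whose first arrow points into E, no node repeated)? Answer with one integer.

4

A backdoor path from E to Q is any simple undirected path whose first edge points into E (i.e. leaves E via a parent).
Parents of E: {R, Z}.
Enumerating:
  P1: E <- Z -> D -> Q
  P2: E <- Z -> F <- D -> Q
  P3: E <- Z -> Q
  P4: E <- R -> Q
That exhausts the simple backdoor paths. Count: 4.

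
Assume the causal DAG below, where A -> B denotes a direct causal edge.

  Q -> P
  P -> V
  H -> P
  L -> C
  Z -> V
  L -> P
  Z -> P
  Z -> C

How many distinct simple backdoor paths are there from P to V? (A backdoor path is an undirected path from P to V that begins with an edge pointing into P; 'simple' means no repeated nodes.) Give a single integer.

A backdoor path from P to V is any simple undirected path whose first edge points into P (i.e. leaves P via a parent).
Parents of P: {H, L, Q, Z}.
Enumerating:
  P1: P <- Z -> V
  P2: P <- L -> C <- Z -> V
That exhausts the simple backdoor paths. Count: 2.

2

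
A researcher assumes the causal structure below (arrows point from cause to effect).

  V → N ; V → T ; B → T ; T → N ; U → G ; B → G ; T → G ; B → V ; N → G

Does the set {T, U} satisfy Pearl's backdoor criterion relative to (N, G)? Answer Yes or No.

No

Backdoor paths from N to G (paths whose first edge points into N):
  P1: N <- V <- B -> T -> G
  P2: N <- V <- B -> G
  P3: N <- V -> T <- B -> G
  P4: N <- V -> T -> G
  P5: N <- T <- B -> G
  P6: N <- T <- V <- B -> G
  P7: N <- T -> G
Condition 1 (no descendant of N in the set): holds — descendants of N are {G}; none are in {T, U}.
Condition 2 (every backdoor path blocked by {T, U}):
  P1: blocked at chain node T ∈ conditioning set.
  P2: open — no interior node is in the conditioning set.
  P3: open — collider(s) T are conditioned on (or have a conditioned descendant) and no non-collider on the path is in the set.
  P4: blocked at chain node T ∈ conditioning set.
  P5: blocked at chain node T ∈ conditioning set.
  P6: blocked at chain node T ∈ conditioning set.
  P7: blocked at fork node T ∈ conditioning set.
{T, U} does not satisfy the backdoor criterion.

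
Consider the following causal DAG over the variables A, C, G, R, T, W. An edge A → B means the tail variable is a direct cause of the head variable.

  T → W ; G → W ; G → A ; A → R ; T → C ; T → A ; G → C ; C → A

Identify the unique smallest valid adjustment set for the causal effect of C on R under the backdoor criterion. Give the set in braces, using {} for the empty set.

Variables eligible for adjustment (non-descendants of C, excluding C and R): {G, T, W}.
Backdoor paths from C to R:
  P1: C <- T -> A -> R
  P2: C <- T -> W <- G -> A -> R
  P3: C <- G -> A -> R
  P4: C <- G -> W <- T -> A -> R
The empty set is not sufficient: P1 (C <- T -> A -> R) has no collider blocking it and no conditioned non-collider, so it is open.
Try {G, T}:
  P1: blocked at fork node T ∈ conditioning set.
  P2: blocked at fork node T ∈ conditioning set.
  P3: blocked at fork node G ∈ conditioning set.
  P4: blocked at fork node G ∈ conditioning set.
{G, T} contains no descendant of C and blocks every backdoor path.
Every element of {G, T} is needed (dropping G leaves P3 open; dropping T leaves P1 open), so no proper subset is valid.
Among all size-2 subsets of the eligible variables, only {G, T} blocks every backdoor path, so it is the unique smallest valid adjustment set.

{G, T}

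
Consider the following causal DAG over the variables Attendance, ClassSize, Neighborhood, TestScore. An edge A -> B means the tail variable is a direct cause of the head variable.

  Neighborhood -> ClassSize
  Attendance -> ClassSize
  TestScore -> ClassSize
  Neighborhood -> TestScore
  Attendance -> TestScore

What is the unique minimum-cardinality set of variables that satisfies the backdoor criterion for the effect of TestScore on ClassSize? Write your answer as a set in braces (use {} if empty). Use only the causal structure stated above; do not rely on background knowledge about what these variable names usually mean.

{Attendance, Neighborhood}

Variables eligible for adjustment (non-descendants of TestScore, excluding TestScore and ClassSize): {Attendance, Neighborhood}.
Backdoor paths from TestScore to ClassSize:
  P1: TestScore <- Attendance -> ClassSize
  P2: TestScore <- Neighborhood -> ClassSize
The empty set is not sufficient: P1 (TestScore <- Attendance -> ClassSize) has no collider blocking it and no conditioned non-collider, so it is open.
Try {Attendance, Neighborhood}:
  P1: blocked at fork node Attendance ∈ conditioning set.
  P2: blocked at fork node Neighborhood ∈ conditioning set.
{Attendance, Neighborhood} contains no descendant of TestScore and blocks every backdoor path.
Every element of {Attendance, Neighborhood} is needed (dropping Attendance leaves P1 open; dropping Neighborhood leaves P2 open), so no proper subset is valid.
Among all size-2 subsets of the eligible variables, only {Attendance, Neighborhood} blocks every backdoor path, so it is the unique smallest valid adjustment set.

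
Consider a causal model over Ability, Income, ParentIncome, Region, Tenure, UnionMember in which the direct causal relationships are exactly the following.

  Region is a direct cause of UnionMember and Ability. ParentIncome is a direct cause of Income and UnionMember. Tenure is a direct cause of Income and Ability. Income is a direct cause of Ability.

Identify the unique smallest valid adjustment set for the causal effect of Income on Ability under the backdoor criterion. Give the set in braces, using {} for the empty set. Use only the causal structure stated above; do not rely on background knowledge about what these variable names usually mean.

Variables eligible for adjustment (non-descendants of Income, excluding Income and Ability): {ParentIncome, Region, Tenure, UnionMember}.
Backdoor paths from Income to Ability:
  P1: Income <- Tenure -> Ability
  P2: Income <- ParentIncome -> UnionMember <- Region -> Ability
The empty set is not sufficient: P1 (Income <- Tenure -> Ability) has no collider blocking it and no conditioned non-collider, so it is open.
Try {Tenure}:
  P1: blocked at fork node Tenure ∈ conditioning set.
  P2: blocked at collider UnionMember (neither it nor any descendant is in the conditioning set).
{Tenure} contains no descendant of Income and blocks every backdoor path.
No other singleton works — e.g. {Region} leaves P1 open — so {Tenure} is the unique smallest valid adjustment set.

{Tenure}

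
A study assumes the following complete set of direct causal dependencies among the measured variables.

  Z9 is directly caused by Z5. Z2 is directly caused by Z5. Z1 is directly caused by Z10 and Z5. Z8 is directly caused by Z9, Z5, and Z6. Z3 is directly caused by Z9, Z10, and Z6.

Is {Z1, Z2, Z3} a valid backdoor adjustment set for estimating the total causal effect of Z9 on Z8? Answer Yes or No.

No

Backdoor paths from Z9 to Z8 (paths whose first edge points into Z9):
  P1: Z9 <- Z5 -> Z8
  P2: Z9 <- Z5 -> Z1 <- Z10 -> Z3 <- Z6 -> Z8
Condition 1 (no descendant of Z9 in the set): FAILS — Z3 is a descendant of Z9.
Condition 2 (every backdoor path blocked by {Z1, Z2, Z3}):
  P1: open — no interior node is in the conditioning set.
  P2: open — collider(s) Z1, Z3 are conditioned on (or have a conditioned descendant) and no non-collider on the path is in the set.
{Z1, Z2, Z3} does not satisfy the backdoor criterion.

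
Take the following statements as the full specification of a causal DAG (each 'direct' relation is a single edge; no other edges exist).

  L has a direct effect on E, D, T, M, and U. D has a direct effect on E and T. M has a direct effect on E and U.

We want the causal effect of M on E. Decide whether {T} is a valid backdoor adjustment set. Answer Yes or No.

No

Backdoor paths from M to E (paths whose first edge points into M):
  P1: M <- L -> D -> E
  P2: M <- L -> E
  P3: M <- L -> T <- D -> E
Condition 1 (no descendant of M in the set): holds — descendants of M are {E, U}; none are in {T}.
Condition 2 (every backdoor path blocked by {T}):
  P1: open — no interior node is in the conditioning set.
  P2: open — no interior node is in the conditioning set.
  P3: open — collider(s) T are conditioned on (or have a conditioned descendant) and no non-collider on the path is in the set.
{T} does not satisfy the backdoor criterion.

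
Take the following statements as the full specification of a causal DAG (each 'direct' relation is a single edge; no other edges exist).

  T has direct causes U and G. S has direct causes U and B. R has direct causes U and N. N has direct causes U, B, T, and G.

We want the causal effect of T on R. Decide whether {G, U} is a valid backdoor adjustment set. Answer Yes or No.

Backdoor paths from T to R (paths whose first edge points into T):
  P1: T <- G -> N <- U -> R
  P2: T <- G -> N <- B -> S <- U -> R
  P3: T <- G -> N -> R
  P4: T <- U -> N -> R
  P5: T <- U -> S <- B -> N -> R
  P6: T <- U -> R
Condition 1 (no descendant of T in the set): holds — descendants of T are {N, R}; none are in {G, U}.
Condition 2 (every backdoor path blocked by {G, U}):
  P1: blocked at fork node G ∈ conditioning set.
  P2: blocked at fork node G ∈ conditioning set.
  P3: blocked at fork node G ∈ conditioning set.
  P4: blocked at fork node U ∈ conditioning set.
  P5: blocked at fork node U ∈ conditioning set.
  P6: blocked at fork node U ∈ conditioning set.
{G, U} satisfies the backdoor criterion.

Yes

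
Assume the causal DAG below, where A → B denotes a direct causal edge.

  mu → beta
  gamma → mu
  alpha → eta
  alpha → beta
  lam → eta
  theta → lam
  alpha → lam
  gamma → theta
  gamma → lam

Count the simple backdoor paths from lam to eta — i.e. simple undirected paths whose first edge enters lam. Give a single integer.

3

A backdoor path from lam to eta is any simple undirected path whose first edge points into lam (i.e. leaves lam via a parent).
Parents of lam: {alpha, gamma, theta}.
Enumerating:
  P1: lam <- alpha -> eta
  P2: lam <- gamma -> mu -> beta <- alpha -> eta
  P3: lam <- theta <- gamma -> mu -> beta <- alpha -> eta
That exhausts the simple backdoor paths. Count: 3.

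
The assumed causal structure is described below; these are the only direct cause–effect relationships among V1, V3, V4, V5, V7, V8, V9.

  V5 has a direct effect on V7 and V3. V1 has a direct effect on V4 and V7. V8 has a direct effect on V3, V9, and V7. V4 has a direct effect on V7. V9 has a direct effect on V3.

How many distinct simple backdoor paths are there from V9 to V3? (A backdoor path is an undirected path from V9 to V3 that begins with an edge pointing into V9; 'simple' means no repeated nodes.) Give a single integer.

2

A backdoor path from V9 to V3 is any simple undirected path whose first edge points into V9 (i.e. leaves V9 via a parent).
Parents of V9: {V8}.
Enumerating:
  P1: V9 <- V8 -> V3
  P2: V9 <- V8 -> V7 <- V5 -> V3
That exhausts the simple backdoor paths. Count: 2.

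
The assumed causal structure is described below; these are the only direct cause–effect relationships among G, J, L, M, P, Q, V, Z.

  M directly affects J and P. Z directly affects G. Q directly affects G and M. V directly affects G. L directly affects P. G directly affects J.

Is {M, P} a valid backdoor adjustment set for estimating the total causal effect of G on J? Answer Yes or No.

Backdoor paths from G to J (paths whose first edge points into G):
  P1: G <- Q -> M -> J
Condition 1 (no descendant of G in the set): holds — descendants of G are {J}; none are in {M, P}.
Condition 2 (every backdoor path blocked by {M, P}):
  P1: blocked at chain node M ∈ conditioning set.
{M, P} satisfies the backdoor criterion.

Yes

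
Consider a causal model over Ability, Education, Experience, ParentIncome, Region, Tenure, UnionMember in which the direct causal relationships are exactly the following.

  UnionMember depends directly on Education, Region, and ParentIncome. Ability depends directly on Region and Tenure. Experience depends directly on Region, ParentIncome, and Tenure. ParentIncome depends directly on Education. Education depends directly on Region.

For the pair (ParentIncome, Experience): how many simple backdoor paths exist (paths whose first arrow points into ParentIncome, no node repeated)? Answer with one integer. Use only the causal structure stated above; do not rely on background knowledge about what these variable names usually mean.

A backdoor path from ParentIncome to Experience is any simple undirected path whose first edge points into ParentIncome (i.e. leaves ParentIncome via a parent).
Parents of ParentIncome: {Education}.
Enumerating:
  P1: ParentIncome <- Education <- Region -> Experience
  P2: ParentIncome <- Education <- Region -> Ability <- Tenure -> Experience
  P3: ParentIncome <- Education -> UnionMember <- Region -> Experience
  P4: ParentIncome <- Education -> UnionMember <- Region -> Ability <- Tenure -> Experience
That exhausts the simple backdoor paths. Count: 4.

4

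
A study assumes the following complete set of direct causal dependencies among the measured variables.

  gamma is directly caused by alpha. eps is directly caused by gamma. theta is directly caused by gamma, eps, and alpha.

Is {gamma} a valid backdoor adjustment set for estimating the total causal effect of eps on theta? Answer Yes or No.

Backdoor paths from eps to theta (paths whose first edge points into eps):
  P1: eps <- gamma <- alpha -> theta
  P2: eps <- gamma -> theta
Condition 1 (no descendant of eps in the set): holds — descendants of eps are {theta}; none are in {gamma}.
Condition 2 (every backdoor path blocked by {gamma}):
  P1: blocked at chain node gamma ∈ conditioning set.
  P2: blocked at fork node gamma ∈ conditioning set.
{gamma} satisfies the backdoor criterion.

Yes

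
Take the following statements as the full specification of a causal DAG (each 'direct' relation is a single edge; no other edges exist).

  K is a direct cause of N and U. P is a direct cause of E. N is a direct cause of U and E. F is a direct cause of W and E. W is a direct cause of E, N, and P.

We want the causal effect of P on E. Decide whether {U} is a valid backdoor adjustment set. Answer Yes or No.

No

Backdoor paths from P to E (paths whose first edge points into P):
  P1: P <- W <- F -> E
  P2: P <- W -> N -> E
  P3: P <- W -> E
Condition 1 (no descendant of P in the set): holds — descendants of P are {E}; none are in {U}.
Condition 2 (every backdoor path blocked by {U}):
  P1: open — no interior node is in the conditioning set.
  P2: open — no interior node is in the conditioning set.
  P3: open — no interior node is in the conditioning set.
{U} does not satisfy the backdoor criterion.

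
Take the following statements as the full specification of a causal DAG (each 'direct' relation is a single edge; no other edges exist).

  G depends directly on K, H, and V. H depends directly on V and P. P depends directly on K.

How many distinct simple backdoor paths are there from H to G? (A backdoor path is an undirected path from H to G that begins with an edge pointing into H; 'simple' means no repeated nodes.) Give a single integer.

2

A backdoor path from H to G is any simple undirected path whose first edge points into H (i.e. leaves H via a parent).
Parents of H: {P, V}.
Enumerating:
  P1: H <- V -> G
  P2: H <- P <- K -> G
That exhausts the simple backdoor paths. Count: 2.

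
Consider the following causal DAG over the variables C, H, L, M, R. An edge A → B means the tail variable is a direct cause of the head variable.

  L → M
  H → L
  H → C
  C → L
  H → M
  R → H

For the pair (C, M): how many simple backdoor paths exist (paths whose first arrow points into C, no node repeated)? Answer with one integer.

A backdoor path from C to M is any simple undirected path whose first edge points into C (i.e. leaves C via a parent).
Parents of C: {H}.
Enumerating:
  P1: C <- H -> L -> M
  P2: C <- H -> M
That exhausts the simple backdoor paths. Count: 2.

2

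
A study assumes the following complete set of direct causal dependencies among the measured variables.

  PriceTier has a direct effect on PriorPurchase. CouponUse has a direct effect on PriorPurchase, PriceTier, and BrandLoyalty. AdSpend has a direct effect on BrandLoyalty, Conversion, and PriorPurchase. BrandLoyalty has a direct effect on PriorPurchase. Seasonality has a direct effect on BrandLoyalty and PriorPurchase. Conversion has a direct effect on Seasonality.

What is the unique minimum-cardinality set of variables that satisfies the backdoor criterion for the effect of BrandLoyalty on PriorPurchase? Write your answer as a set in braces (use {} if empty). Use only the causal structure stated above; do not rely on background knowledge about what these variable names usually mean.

{AdSpend, CouponUse, Seasonality}

Variables eligible for adjustment (non-descendants of BrandLoyalty, excluding BrandLoyalty and PriorPurchase): {AdSpend, Conversion, CouponUse, PriceTier, Seasonality}.
Backdoor paths from BrandLoyalty to PriorPurchase:
  P1: BrandLoyalty <- AdSpend -> Conversion -> Seasonality -> PriorPurchase
  P2: BrandLoyalty <- AdSpend -> PriorPurchase
  P3: BrandLoyalty <- CouponUse -> PriceTier -> PriorPurchase
  P4: BrandLoyalty <- CouponUse -> PriorPurchase
  P5: BrandLoyalty <- Seasonality <- Conversion <- AdSpend -> PriorPurchase
  P6: BrandLoyalty <- Seasonality -> PriorPurchase
The empty set is not sufficient: P1 (BrandLoyalty <- AdSpend -> Conversion -> Seasonality -> PriorPurchase) has no collider blocking it and no conditioned non-collider, so it is open.
Try {AdSpend, CouponUse, Seasonality}:
  P1: blocked at fork node AdSpend ∈ conditioning set.
  P2: blocked at fork node AdSpend ∈ conditioning set.
  P3: blocked at fork node CouponUse ∈ conditioning set.
  P4: blocked at fork node CouponUse ∈ conditioning set.
  P5: blocked at chain node Seasonality ∈ conditioning set.
  P6: blocked at fork node Seasonality ∈ conditioning set.
{AdSpend, CouponUse, Seasonality} contains no descendant of BrandLoyalty and blocks every backdoor path.
Every element of {AdSpend, CouponUse, Seasonality} is needed (dropping AdSpend leaves P2 open; dropping CouponUse leaves P3 open; dropping Seasonality leaves P6 open), so no proper subset is valid.
Among all size-3 subsets of the eligible variables, only {AdSpend, CouponUse, Seasonality} blocks every backdoor path, so it is the unique smallest valid adjustment set.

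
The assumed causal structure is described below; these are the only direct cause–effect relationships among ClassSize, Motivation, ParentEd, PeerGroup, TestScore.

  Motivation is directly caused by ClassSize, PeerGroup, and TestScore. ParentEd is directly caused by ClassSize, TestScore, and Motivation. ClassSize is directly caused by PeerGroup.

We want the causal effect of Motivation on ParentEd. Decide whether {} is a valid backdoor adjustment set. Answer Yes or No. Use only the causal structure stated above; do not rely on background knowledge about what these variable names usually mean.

No

Backdoor paths from Motivation to ParentEd (paths whose first edge points into Motivation):
  P1: Motivation <- TestScore -> ParentEd
  P2: Motivation <- PeerGroup -> ClassSize -> ParentEd
  P3: Motivation <- ClassSize -> ParentEd
Condition 1 (no descendant of Motivation in the set): holds — descendants of Motivation are {ParentEd}; none are in {}.
Condition 2 (every backdoor path blocked by {}):
  P1: open — no interior node is in the conditioning set.
  P2: open — no interior node is in the conditioning set.
  P3: open — no interior node is in the conditioning set.
{} does not satisfy the backdoor criterion.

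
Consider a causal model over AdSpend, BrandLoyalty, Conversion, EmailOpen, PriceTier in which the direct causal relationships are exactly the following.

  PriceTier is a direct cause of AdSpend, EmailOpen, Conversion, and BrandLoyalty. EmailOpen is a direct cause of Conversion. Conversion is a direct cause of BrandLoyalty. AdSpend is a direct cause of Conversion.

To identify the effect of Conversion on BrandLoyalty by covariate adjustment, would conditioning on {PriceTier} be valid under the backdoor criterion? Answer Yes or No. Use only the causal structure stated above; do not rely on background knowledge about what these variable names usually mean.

Backdoor paths from Conversion to BrandLoyalty (paths whose first edge points into Conversion):
  P1: Conversion <- PriceTier -> BrandLoyalty
  P2: Conversion <- AdSpend <- PriceTier -> BrandLoyalty
  P3: Conversion <- EmailOpen <- PriceTier -> BrandLoyalty
Condition 1 (no descendant of Conversion in the set): holds — descendants of Conversion are {BrandLoyalty}; none are in {PriceTier}.
Condition 2 (every backdoor path blocked by {PriceTier}):
  P1: blocked at fork node PriceTier ∈ conditioning set.
  P2: blocked at fork node PriceTier ∈ conditioning set.
  P3: blocked at fork node PriceTier ∈ conditioning set.
{PriceTier} satisfies the backdoor criterion.

Yes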